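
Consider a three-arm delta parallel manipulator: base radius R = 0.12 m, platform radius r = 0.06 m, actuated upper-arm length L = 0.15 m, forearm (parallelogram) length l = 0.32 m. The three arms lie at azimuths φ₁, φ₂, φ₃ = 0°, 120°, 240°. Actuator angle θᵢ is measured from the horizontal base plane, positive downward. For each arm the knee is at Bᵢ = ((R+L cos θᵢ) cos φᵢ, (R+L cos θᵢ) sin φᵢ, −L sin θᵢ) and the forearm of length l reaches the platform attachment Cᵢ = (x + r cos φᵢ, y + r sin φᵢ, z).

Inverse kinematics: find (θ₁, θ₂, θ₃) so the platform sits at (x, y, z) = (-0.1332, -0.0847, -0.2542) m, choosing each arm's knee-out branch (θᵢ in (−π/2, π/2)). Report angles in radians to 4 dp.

φ1=0.0° → target in arm frame (-0.1332, -0.0847)
  e−x'=0.1932;  (l²−L²−(e−x')²−y'²−z²)/2L = -0.0974
  √(A²+B²)=0.3193;  θ1 = -0.9209+1.8808 ≈ 0.9599
rotate P by −φ2: (-0.0068, 0.1577, -0.2542)
  e−x'=0.0668;  (l²−L²−(e−x')²−y'²−z²)/2L = -0.0468
  θ2 = atan2(B,A) + arccos(C/0.2628) = 0.4359
rotate P by −φ3: (0.1400, -0.0730, -0.2542)
  A=-0.0800, B=-0.2542, C=(l²−L²−A²−y'²−z²)/(2L)=0.0119
  θ3 = atan2(B,A) + arccos(C/0.2665) = -0.3493

θ₁ = 0.9599, θ₂ = 0.4359, θ₃ = -0.3493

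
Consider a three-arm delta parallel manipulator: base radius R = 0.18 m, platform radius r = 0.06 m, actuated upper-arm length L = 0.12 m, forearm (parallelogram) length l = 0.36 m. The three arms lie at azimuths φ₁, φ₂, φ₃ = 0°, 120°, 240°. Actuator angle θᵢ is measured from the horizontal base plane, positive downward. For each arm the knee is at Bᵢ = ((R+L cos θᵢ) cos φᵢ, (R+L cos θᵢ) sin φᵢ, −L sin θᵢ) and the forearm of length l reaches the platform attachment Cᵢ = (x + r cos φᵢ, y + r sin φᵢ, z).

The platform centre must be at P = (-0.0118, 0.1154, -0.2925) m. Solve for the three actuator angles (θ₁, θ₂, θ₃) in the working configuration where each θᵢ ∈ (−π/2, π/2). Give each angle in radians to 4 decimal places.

θ₁ = 0.4369, θ₂ = -0.3488, θ₃ = 0.8730

rotate P by −φ1: (-0.0118, 0.1154, -0.2925)
  A cos θ + B sin θ = C:  0.1318·cos θ + -0.2925·sin θ = -0.0044
  √(A²+B²)=0.3208;  θ1 = -1.1474+1.5844 ≈ 0.4369
arm 2 (φ=120.0°): x'=0.1058, y'=-0.0475
  A cos θ + B sin θ = C:  0.0142·cos θ + -0.2925·sin θ = 0.1133
  γ=atan2(-0.2925,0.0142)=-1.5224;  ψ=arccos(0.3869)=1.1736;  θ2=γ+ψ≈-0.3488
rotate P by −φ3: (-0.0940, -0.0679, -0.2925)
  A cos θ + B sin θ = C:  0.2140·cos θ + -0.2925·sin θ = -0.0866
  γ=atan2(-0.2925,0.2140)=-0.9391;  ψ=arccos(-0.2389)=1.8120;  θ3=γ+ψ≈0.8730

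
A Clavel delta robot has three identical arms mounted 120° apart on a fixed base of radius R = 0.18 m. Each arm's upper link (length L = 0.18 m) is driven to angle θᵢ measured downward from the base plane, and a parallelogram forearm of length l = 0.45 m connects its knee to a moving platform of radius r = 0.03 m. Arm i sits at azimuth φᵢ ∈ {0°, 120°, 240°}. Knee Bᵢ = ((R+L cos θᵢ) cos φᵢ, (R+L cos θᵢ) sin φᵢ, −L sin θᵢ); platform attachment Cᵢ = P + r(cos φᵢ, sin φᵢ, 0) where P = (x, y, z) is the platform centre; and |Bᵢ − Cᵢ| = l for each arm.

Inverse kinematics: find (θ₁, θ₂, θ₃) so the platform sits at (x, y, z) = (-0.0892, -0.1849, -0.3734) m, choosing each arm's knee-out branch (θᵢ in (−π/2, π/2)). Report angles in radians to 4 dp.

rotate P by −φ1: (-0.0892, -0.1849, -0.3734)
  A=0.2392, B=-0.3734, C=(l²−L²−A²−y'²−z²)/(2L)=-0.1687
  θ1 = atan2(B,A) + arccos(C/0.4434) = 0.9600
φ2=120.0° → target in arm frame (-0.1155, 0.1697)
  A=0.2655, B=-0.3734, C=(l²−L²−A²−y'²−z²)/(2L)=-0.1906
  γ=atan2(-0.3734,0.2655)=-0.9527;  ψ=arccos(-0.4161)=1.9999;  θ2=γ+ψ≈1.0473
φ3=240.0° → target in arm frame (0.2047, 0.0152)
  A=-0.0547, B=-0.3734, C=(l²−L²−A²−y'²−z²)/(2L)=0.0762
  √(A²+B²)=0.3774;  θ3 = -1.7163+1.3674 ≈ -0.3489

θ₁ = 0.9600, θ₂ = 1.0473, θ₃ = -0.3489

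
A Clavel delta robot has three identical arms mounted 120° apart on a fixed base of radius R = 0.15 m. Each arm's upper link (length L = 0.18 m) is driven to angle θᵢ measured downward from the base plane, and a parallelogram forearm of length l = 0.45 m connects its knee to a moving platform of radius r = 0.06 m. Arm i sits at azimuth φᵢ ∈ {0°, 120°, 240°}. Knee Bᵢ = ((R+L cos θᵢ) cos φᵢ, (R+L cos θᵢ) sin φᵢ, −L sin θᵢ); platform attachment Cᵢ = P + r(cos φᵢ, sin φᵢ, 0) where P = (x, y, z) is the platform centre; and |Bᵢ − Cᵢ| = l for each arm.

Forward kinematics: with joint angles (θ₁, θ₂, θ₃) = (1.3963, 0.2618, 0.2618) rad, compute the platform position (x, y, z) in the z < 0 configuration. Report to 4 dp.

(-0.2630, 0.0000, -0.4114)

arm 1 at φ=0.0°: ρ1 = 0.1213;  centre 1 = (0.1213, 0.0000, -0.1773)
φ2=120.0°: virtual centre (-0.1319, 0.2285, -0.0466), radius l
arm 3 at φ=240.0°: ρ3 = 0.2639;  centre 3 = (-0.1319, -0.2285, -0.0466)
|centre ₂|²−|centre ₁|² = 0.0257;  |centre ₃|²−|centre ₁|² = 0.0257
linear system: -0.5064x+0.4570y = 0.0257−0.2614z; -0.5064x+-0.4570y = 0.0257−0.2614z
det = 0.4629;  x = -0.0507+0.5161z,  y = 0.0000+0.0000z
into |P−centre ₁|² = l²: 1.2664z² + 0.1770z + -0.1415 = 0;  Δ = 0.7482;  z = -0.4114 or 0.2716 → z<0 root = -0.4114
x = -0.2630, y = 0.0000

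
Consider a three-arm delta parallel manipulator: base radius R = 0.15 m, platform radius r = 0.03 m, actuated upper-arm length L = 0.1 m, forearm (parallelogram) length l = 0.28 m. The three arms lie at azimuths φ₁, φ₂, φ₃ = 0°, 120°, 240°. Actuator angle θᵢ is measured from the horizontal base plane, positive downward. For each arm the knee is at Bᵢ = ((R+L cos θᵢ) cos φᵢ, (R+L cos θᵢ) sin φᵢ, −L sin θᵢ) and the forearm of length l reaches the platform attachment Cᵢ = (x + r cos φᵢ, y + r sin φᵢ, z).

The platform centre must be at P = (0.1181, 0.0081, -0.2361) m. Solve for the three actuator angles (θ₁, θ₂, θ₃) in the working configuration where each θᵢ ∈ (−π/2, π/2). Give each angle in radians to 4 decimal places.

arm 1 (φ=0.0°): x'=0.1181, y'=0.0081
  A=0.0019, B=-0.2361, C=(l²−L²−A²−y'²−z²)/(2L)=0.0629
  γ=atan2(-0.2361,0.0019)=-1.5627;  ψ=arccos(0.2666)=1.3010;  θ1=γ+ψ≈-0.2618
rotate P by −φ2: (-0.0520, -0.1063, -0.2361)
  A=0.1720, B=-0.2361, C=(l²−L²−A²−y'²−z²)/(2L)=-0.1412
  θ2 = atan2(B,A) + arccos(C/0.2921) = 1.1343
φ3=240.0° → target in arm frame (-0.0661, 0.0982)
  e−x'=0.1861;  (l²−L²−(e−x')²−y'²−z²)/2L = -0.1581
  γ=atan2(-0.2361,0.1861)=-0.9034;  ψ=arccos(-0.5258)=2.1245;  θ3=γ+ψ≈1.2211

θ₁ = -0.2618, θ₂ = 1.1343, θ₃ = 1.2211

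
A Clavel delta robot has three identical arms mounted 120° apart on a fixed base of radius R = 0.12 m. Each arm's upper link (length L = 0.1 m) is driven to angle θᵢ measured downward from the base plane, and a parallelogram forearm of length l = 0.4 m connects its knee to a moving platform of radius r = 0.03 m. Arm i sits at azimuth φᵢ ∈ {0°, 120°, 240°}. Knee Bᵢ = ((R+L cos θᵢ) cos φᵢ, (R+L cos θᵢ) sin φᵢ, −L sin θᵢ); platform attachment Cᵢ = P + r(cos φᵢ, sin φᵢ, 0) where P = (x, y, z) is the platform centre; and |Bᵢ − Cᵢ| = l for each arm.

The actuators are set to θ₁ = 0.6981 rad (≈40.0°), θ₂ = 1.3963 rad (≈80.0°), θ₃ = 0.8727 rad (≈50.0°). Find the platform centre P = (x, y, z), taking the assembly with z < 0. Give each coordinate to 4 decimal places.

φ1=0.0°: virtual centre (0.1666, 0.0000, -0.0643), radius l
centre 2 = (0.1074·cos120.0°, 0.1074·sin120.0°, -0.0985) = (-0.0537, 0.0930, -0.0985)
arm 3 at φ=240.0°: e+L cos θ3 = 0.1543;  centre 3 = (-0.0771, -0.1336, -0.0766)
eliminate P² terms by subtracting sphere 1 from 2 and 3
[-0.4406 0.1860 -0.0684]·P = -0.0107;  [-0.4875 -0.2672 -0.0247]·P = -0.0022
det = 0.2084;  x = 0.0157+-0.1097z,  y = -0.0203+0.1079z
quadratic in z: (1.0237)z²+(0.1573)z+(-0.1327)=0, √Δ=0.7537 → z ∈ {-0.4449, 0.2913}; z = -0.4449 (taking z<0)
x = 0.0645, y = -0.0683

(0.0645, -0.0683, -0.4449)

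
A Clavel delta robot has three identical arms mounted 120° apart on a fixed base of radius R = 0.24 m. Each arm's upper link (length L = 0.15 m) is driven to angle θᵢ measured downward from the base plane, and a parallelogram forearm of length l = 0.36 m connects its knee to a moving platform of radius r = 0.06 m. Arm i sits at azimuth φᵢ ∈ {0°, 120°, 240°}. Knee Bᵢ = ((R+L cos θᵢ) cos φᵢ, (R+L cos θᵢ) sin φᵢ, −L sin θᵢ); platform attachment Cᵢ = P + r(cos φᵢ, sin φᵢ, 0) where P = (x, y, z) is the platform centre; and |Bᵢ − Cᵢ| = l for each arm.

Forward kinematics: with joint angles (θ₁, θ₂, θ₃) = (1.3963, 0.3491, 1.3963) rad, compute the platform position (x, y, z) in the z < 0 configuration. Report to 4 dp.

(-0.0649, 0.1124, -0.3564)

centre 1 = (0.2060·cos0.0°, 0.2060·sin0.0°, -0.1477) = (0.2060, 0.0000, -0.1477)
centre 2 = (0.3210·cos120.0°, 0.3210·sin120.0°, -0.0513) = (-0.1605, 0.2780, -0.0513)
centre 3 = (0.2060·cos240.0°, 0.2060·sin240.0°, -0.1477) = (-0.1030, -0.1784, -0.1477)
subtract pairs → two planes through P
[-0.7330 0.5559 0.1928]·P = 0.0414;  [-0.6181 -0.3569 0.0000]·P = 0.0000
Cramer: x(z) = -0.0244+0.1137z;  y(z) = 0.0422-0.1969z
quadratic in z: (1.0517)z²+(0.2264)z+(-0.0529)=0, √Δ=0.5232 → z ∈ {-0.3564, 0.1411}; z = -0.3564 (taking z<0)
x = -0.0649, y = 0.1124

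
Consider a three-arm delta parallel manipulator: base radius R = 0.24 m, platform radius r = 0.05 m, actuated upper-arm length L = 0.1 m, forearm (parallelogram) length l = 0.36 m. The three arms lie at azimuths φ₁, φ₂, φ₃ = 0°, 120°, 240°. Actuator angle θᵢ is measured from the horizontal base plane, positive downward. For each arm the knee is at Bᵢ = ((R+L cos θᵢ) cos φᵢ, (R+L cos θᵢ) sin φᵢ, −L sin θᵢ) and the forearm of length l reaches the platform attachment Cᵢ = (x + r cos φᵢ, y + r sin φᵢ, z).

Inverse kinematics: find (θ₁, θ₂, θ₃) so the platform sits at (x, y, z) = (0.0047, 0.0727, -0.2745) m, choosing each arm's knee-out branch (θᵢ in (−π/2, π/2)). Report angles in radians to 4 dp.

θ₁ = 0.5238, θ₂ = 0.0001, θ₃ = 1.0467

φ1=0.0° → target in arm frame (0.0047, 0.0727)
  e−x'=0.1853;  (l²−L²−(e−x')²−y'²−z²)/2L = 0.0231
  √(A²+B²)=0.3312;  θ1 = -0.9770+1.5009 ≈ 0.5238
rotate P by −φ2: (0.0606, -0.0404, -0.2745)
  A=0.1294, B=-0.2745, C=(l²−L²−A²−y'²−z²)/(2L)=0.1294
  θ2 = atan2(B,A) + arccos(C/0.3035) = 0.0001
arm 3 (φ=240.0°): x'=-0.0653, y'=-0.0323
  A cos θ + B sin θ = C:  0.2553·cos θ + -0.2745·sin θ = -0.1099
  θ3 = atan2(B,A) + arccos(C/0.3749) = 1.0467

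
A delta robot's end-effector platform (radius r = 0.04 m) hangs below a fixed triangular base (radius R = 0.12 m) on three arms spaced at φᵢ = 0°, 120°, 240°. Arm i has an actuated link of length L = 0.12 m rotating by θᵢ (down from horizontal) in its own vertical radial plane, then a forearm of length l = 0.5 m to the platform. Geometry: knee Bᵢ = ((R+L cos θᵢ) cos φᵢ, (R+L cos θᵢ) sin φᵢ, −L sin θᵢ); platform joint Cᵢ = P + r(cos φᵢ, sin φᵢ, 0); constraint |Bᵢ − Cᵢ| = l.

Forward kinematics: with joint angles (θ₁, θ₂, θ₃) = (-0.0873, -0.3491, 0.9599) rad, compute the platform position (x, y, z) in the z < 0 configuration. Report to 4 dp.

(0.0807, 0.2175, -0.4238)

arm 1 at φ=0.0°: ρ1 = 0.1995;  S1 = (0.1995, 0.0000, 0.0105)
arm 2 at φ=120.0°: ρ2 = 0.1928;  S2 = (-0.0964, 0.1669, 0.0410)
S3 = (0.1488·cos240.0°, 0.1488·sin240.0°, -0.0983) = (-0.0744, -0.1289, -0.0983)
|S₂|²−|S₁|² = -0.0011;  |S₃|²−|S₁|² = -0.0081
plane₁₂: -0.5918x+0.3339y+0.0612z = -0.0011
Cramer: x(z) = 0.0089-0.1695z;  y(z) = 0.0125-0.4836z
into |P−S₁|² = l²: 1.2626z² + 0.0316z + -0.2134 = 0;  Δ = 1.0787;  z = -0.4238 or 0.3988 → z<0 root = -0.4238
x = 0.0807, y = 0.2175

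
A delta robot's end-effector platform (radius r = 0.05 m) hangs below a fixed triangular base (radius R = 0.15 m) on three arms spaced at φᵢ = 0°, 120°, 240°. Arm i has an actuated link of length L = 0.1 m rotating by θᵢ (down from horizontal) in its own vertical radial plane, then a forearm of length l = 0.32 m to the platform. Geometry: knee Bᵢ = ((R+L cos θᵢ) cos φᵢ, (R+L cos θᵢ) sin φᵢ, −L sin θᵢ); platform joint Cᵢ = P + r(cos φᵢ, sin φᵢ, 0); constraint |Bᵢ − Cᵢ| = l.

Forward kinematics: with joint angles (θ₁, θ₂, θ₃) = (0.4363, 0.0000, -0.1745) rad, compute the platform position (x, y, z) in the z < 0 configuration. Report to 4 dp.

(-0.0478, -0.0125, -0.2553)

φ1=0.0°: virtual centre (0.1906, 0.0000, -0.0423), radius l
φ2=120.0°: virtual centre (-0.1000, 0.1732, 0.0000), radius l
centre 3 = (0.1985·cos240.0°, 0.1985·sin240.0°, 0.0174) = (-0.0992, -0.1719, 0.0174)
subtract pairs → two planes through P
linear system: -0.5813x+0.3464y = 0.0019−0.0845z; -0.5797x+-0.3438y = 0.0016−0.1192z
Cramer: x(z) = -0.0030+0.1756z;  y(z) = 0.0004+0.0507z
into |P−centre ₁|² = l²: 1.0334z² + 0.0166z + -0.0631 = 0;  Δ = 0.2612;  z = -0.2553 or 0.2393 → z<0 root = -0.2553
x = -0.0478, y = -0.0125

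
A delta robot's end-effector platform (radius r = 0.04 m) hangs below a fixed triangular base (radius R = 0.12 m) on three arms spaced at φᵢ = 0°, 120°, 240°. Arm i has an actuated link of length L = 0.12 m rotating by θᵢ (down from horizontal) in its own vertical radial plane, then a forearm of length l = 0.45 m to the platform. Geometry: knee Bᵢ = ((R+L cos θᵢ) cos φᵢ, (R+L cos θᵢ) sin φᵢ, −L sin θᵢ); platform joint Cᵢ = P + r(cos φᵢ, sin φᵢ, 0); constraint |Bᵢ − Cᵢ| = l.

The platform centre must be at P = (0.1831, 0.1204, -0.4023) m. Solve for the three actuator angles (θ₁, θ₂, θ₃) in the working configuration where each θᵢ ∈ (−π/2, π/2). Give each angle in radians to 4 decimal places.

arm 1 (φ=0.0°): x'=0.1831, y'=0.1204
  A=-0.1031, B=-0.4023, C=(l²−L²−A²−y'²−z²)/(2L)=0.0047
  γ=atan2(-0.4023,-0.1031)=-1.8217;  ψ=arccos(0.0113)=1.5595;  θ1=γ+ψ≈-0.2622
rotate P by −φ2: (0.0127, -0.2188, -0.4023)
  A cos θ + B sin θ = C:  0.0673·cos θ + -0.4023·sin θ = -0.1089
  θ2 = atan2(B,A) + arccos(C/0.4079) = 0.4359
φ3=240.0° → target in arm frame (-0.1958, 0.0984)
  A cos θ + B sin θ = C:  0.2758·cos θ + -0.4023·sin θ = -0.2479
  γ=atan2(-0.4023,0.2758)=-0.9698;  ψ=arccos(-0.5082)=2.1039;  θ3=γ+ψ≈1.1341

θ₁ = -0.2622, θ₂ = 0.4359, θ₃ = 1.1341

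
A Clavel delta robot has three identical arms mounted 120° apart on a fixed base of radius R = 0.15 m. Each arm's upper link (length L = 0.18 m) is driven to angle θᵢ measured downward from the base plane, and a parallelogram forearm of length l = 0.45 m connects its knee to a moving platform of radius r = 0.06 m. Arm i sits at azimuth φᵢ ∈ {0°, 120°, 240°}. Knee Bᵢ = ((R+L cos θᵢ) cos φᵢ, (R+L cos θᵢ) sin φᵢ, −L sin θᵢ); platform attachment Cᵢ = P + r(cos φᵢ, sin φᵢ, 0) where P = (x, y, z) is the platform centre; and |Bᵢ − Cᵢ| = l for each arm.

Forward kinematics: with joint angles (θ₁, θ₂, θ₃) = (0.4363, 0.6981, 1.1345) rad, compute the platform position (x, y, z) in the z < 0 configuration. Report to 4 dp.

O1 = (0.2531·cos0.0°, 0.2531·sin0.0°, -0.0761) = (0.2531, 0.0000, -0.0761)
arm 2 at φ=120.0°: ρ2 = 0.2279;  O2 = (-0.1139, 0.1974, -0.1157)
arm 3 at φ=240.0°: ρ3 = 0.1661;  O3 = (-0.0830, -0.1438, -0.1631)
eliminate P² terms by subtracting sphere 1 from 2 and 3
[-0.7342 0.3947 -0.0793]·P = -0.0045;  [-0.6723 -0.2876 -0.1741]·P = -0.0157
det = 0.4766;  x = 0.0157+-0.1921z,  y = 0.0177+-0.1565z
sphere 1 gives Az²+Bz+C=0 with A=1.0614, B=0.2378, C=-0.1400;  B²−4AC=0.6511;  roots -0.4921, 0.2681;  negative root z = -0.4921
x = 0.1103, y = 0.0947

(0.1103, 0.0947, -0.4921)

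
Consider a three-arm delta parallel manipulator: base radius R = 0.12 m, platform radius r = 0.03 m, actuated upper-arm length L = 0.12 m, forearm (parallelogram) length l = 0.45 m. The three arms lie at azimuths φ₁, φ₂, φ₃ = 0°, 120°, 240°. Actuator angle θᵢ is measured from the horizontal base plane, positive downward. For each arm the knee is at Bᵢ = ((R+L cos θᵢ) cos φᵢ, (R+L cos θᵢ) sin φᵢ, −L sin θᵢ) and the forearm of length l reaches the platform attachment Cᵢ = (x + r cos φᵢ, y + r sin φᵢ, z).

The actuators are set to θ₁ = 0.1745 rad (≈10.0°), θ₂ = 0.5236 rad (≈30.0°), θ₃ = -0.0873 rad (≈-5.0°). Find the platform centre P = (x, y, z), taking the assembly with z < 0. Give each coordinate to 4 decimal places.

(0.0091, -0.0879, -0.4147)

φ1=0.0°: virtual centre (0.2082, 0.0000, -0.0208), radius l
centre 2 = (0.1939·cos120.0°, 0.1939·sin120.0°, -0.0600) = (-0.0970, 0.1679, -0.0600)
φ3=240.0°: virtual centre (-0.1048, -0.1815, 0.0105), radius l
eliminate P² terms by subtracting sphere 1 from 2 and 3
plane₁₂: -0.6103x+0.3359y+-0.0783z = -0.0026
Cramer: x(z) = 0.0020-0.0172z;  y(z) = -0.0041+0.2020z
quadratic in z: (1.0411)z²+(0.0471)z+(-0.1595)=0, √Δ=0.8164 → z ∈ {-0.4147, 0.3695}; z = -0.4147 (taking z<0)
x = 0.0091, y = -0.0879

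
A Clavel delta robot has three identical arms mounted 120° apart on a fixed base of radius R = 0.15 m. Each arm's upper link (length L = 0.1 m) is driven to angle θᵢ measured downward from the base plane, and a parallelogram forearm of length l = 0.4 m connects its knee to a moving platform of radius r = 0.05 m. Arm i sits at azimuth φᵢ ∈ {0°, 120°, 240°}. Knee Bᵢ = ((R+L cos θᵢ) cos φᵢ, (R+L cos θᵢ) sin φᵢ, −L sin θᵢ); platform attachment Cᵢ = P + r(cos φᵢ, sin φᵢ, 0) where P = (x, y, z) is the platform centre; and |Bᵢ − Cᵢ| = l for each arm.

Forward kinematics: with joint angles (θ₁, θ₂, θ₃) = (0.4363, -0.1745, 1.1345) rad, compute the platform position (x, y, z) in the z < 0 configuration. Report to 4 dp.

O1 = (0.1906·cos0.0°, 0.1906·sin0.0°, -0.0423) = (0.1906, 0.0000, -0.0423)
O2 = (0.1985·cos120.0°, 0.1985·sin120.0°, 0.0174) = (-0.0992, 0.1719, 0.0174)
O3 = (0.1423·cos240.0°, 0.1423·sin240.0°, -0.0906) = (-0.0711, -0.1232, -0.0906)
|O₂|²−|O₁|² = 0.0016;  |O₃|²−|O₁|² = -0.0097
[-0.5797 0.3438 0.1192]·P = 0.0016;  [-0.5235 -0.2464 -0.0967]·P = -0.0097
det = 0.3228;  x = 0.0091+-0.0120z,  y = 0.0199+-0.3671z
quadratic in z: (1.1349)z²+(0.0743)z+(-0.1249)=0, √Δ=0.7565 → z ∈ {-0.3660, 0.3006}; z = -0.3660 (taking z<0)
x = 0.0135, y = 0.1543

(0.0135, 0.1543, -0.3660)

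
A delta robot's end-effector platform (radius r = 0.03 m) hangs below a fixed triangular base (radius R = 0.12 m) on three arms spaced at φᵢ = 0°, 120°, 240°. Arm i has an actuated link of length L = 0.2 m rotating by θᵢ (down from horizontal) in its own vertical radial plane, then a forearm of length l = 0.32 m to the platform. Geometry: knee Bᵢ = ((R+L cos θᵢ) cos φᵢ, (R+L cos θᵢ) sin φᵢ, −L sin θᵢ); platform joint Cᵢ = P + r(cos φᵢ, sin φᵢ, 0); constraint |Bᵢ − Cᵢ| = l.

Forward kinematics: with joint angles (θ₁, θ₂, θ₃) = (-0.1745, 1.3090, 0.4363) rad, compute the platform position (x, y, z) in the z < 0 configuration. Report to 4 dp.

centre 1 = (0.2870·cos0.0°, 0.2870·sin0.0°, 0.0347) = (0.2870, 0.0000, 0.0347)
arm 2 at φ=120.0°: e+L cos θ2 = 0.1418;  centre 2 = (-0.0709, 0.1228, -0.1932)
centre 3 = (0.2713·cos240.0°, 0.2713·sin240.0°, -0.0845) = (-0.1356, -0.2349, -0.0845)
eliminate P² terms by subtracting sphere 1 from 2 and 3
linear system: -0.7157x+0.2455y = -0.0261−-0.4558z; -0.8452x+-0.4698y = -0.0028−-0.2385z
Cramer: x(z) = 0.0239-0.5015z;  y(z) = -0.0369+0.3946z
into |P−centre ₁|² = l²: 1.4072z² + 0.1653z + -0.0306 = 0;  Δ = 0.1996;  z = -0.2175 or 0.1000 → z<0 root = -0.2175
x = 0.1329, y = -0.1227

(0.1329, -0.1227, -0.2175)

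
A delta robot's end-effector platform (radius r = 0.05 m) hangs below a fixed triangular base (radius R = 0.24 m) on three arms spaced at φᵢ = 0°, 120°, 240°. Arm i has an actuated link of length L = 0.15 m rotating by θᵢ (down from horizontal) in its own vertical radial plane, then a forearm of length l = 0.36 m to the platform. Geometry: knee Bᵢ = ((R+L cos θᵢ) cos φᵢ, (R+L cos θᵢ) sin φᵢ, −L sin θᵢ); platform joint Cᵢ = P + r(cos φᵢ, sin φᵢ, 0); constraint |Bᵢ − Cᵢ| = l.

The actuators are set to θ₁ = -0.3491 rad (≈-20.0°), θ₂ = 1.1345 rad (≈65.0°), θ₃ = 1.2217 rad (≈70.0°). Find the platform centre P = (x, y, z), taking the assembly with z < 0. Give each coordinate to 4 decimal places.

(0.1413, 0.0103, -0.2545)

O1 = (0.3310·cos0.0°, 0.3310·sin0.0°, 0.0513) = (0.3310, 0.0000, 0.0513)
O2 = (0.2534·cos120.0°, 0.2534·sin120.0°, -0.1359) = (-0.1267, 0.2194, -0.1359)
O3 = (0.2413·cos240.0°, 0.2413·sin240.0°, -0.1410) = (-0.1207, -0.2090, -0.1410)
subtract pairs → two planes through P
plane₁₂: -0.9153x+0.4389y+-0.3745z = -0.0295
Cramer: x(z) = 0.0350-0.4176z;  y(z) = 0.0059-0.0176z
quadratic in z: (1.1747)z²+(0.1443)z+(-0.0394)=0, √Δ=0.4536 → z ∈ {-0.2545, 0.1316}; z = -0.2545 (taking z<0)
x = 0.1413, y = 0.0103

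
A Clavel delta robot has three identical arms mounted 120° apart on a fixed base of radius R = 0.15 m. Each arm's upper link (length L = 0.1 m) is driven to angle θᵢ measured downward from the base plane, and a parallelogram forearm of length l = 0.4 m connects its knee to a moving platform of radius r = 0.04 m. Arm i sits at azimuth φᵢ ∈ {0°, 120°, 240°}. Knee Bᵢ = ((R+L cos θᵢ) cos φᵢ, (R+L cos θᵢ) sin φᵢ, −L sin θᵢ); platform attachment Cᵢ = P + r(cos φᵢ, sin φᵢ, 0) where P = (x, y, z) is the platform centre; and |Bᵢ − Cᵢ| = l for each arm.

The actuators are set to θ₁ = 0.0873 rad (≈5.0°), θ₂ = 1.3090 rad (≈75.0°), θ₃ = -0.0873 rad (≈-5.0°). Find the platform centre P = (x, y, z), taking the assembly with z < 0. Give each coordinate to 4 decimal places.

(0.0724, -0.1589, -0.3492)

arm 1 at φ=0.0°: e+L cos θ1 = 0.2096;  O1 = (0.2096, 0.0000, -0.0087)
arm 2 at φ=120.0°: e+L cos θ2 = 0.1359;  O2 = (-0.0679, 0.1177, -0.0966)
arm 3 at φ=240.0°: e+L cos θ3 = 0.2096;  O3 = (-0.1048, -0.1815, 0.0087)
subtract pairs → two planes through P
linear system: -0.5551x+0.2354y = -0.0162−-0.1757z; -0.6289x+-0.3631y = 0.0000−0.0349z
det = 0.3496;  x = 0.0168+-0.1591z,  y = -0.0292+0.3716z
quadratic in z: (1.1634)z²+(0.0571)z+(-0.1219)=0, √Δ=0.7554 → z ∈ {-0.3492, 0.3001}; z = -0.3492 (taking z<0)
x = 0.0724, y = -0.1589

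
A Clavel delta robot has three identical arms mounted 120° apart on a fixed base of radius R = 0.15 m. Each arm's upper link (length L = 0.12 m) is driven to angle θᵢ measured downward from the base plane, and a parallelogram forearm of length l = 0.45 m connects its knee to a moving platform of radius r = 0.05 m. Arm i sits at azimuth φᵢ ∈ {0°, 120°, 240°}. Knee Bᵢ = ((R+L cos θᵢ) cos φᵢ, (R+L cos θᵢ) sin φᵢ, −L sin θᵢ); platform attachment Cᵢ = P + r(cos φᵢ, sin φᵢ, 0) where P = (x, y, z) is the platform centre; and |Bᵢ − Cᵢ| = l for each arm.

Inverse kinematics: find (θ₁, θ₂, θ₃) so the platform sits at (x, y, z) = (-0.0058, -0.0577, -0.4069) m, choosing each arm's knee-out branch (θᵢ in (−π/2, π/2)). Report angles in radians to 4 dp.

θ₁ = 0.1749, θ₂ = 0.3492, θ₃ = -0.0869

rotate P by −φ1: (-0.0058, -0.0577, -0.4069)
  e−x'=0.1058;  (l²−L²−(e−x')²−y'²−z²)/2L = 0.0334
  θ1 = atan2(B,A) + arccos(C/0.4204) = 0.1749
arm 2 (φ=120.0°): x'=-0.0471, y'=0.0339
  e−x'=0.1471;  (l²−L²−(e−x')²−y'²−z²)/2L = -0.0010
  γ=atan2(-0.4069,0.1471)=-1.2240;  ψ=arccos(-0.0024)=1.5732;  θ2=γ+ψ≈0.3492
rotate P by −φ3: (0.0529, 0.0238, -0.4069)
  A=0.0471, B=-0.4069, C=(l²−L²−A²−y'²−z²)/(2L)=0.0823
  γ=atan2(-0.4069,0.0471)=-1.4555;  ψ=arccos(0.2008)=1.3686;  θ3=γ+ψ≈-0.0869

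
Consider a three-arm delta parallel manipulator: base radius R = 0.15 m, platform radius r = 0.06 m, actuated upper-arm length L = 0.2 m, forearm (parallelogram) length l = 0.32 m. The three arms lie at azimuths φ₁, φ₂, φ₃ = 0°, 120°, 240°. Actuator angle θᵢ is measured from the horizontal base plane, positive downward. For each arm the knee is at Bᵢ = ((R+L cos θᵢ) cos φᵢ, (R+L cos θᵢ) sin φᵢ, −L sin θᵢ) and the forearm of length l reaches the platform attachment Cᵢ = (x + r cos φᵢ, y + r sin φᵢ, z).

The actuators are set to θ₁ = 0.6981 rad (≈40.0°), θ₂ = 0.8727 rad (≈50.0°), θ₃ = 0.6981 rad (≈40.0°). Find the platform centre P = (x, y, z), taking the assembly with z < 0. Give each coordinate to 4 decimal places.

(0.0160, -0.0278, -0.3522)

arm 1 at φ=0.0°: ρ1 = 0.2432;  S1 = (0.2432, 0.0000, -0.1286)
arm 2 at φ=120.0°: ρ2 = 0.2186;  S2 = (-0.1093, 0.1893, -0.1532)
φ3=240.0°: virtual centre (-0.1216, -0.2106, -0.1286), radius l
|S₂|²−|S₁|² = -0.0044;  |S₃|²−|S₁|² = 0.0000
plane₁₂: -0.7050x+0.3785y+-0.0493z = -0.0044
det = 0.5732;  x = 0.0033+-0.0362z,  y = -0.0057+0.0628z
into |P−S₁|² = l²: 1.0053z² + 0.2738z + -0.0283 = 0;  Δ = 0.1886;  z = -0.3522 or 0.0798 → z<0 root = -0.3522
x = 0.0160, y = -0.0278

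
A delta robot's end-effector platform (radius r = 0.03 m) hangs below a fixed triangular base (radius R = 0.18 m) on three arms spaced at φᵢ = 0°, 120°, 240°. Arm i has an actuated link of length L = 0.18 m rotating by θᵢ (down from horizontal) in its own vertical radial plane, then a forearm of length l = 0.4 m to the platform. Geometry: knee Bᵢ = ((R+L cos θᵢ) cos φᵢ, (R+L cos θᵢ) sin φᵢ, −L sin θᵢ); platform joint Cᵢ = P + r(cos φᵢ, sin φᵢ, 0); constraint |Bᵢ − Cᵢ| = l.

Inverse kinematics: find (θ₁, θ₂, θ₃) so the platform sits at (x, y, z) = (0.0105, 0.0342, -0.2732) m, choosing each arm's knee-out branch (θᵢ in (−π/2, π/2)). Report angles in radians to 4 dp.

arm 1 (φ=0.0°): x'=0.0105, y'=0.0342
  A cos θ + B sin θ = C:  0.1395·cos θ + -0.2732·sin θ = 0.0898
  γ=atan2(-0.2732,0.1395)=-1.0987;  ψ=arccos(0.2928)=1.2737;  θ1=γ+ψ≈0.1750
rotate P by −φ2: (0.0244, -0.0262, -0.2732)
  A=0.1256, B=-0.2732, C=(l²−L²−A²−y'²−z²)/(2L)=0.1014
  θ2 = atan2(B,A) + arccos(C/0.3007) = 0.0872
rotate P by −φ3: (-0.0349, -0.0080, -0.2732)
  A=0.1849, B=-0.2732, C=(l²−L²−A²−y'²−z²)/(2L)=0.0520
  γ=atan2(-0.2732,0.1849)=-0.9759;  ψ=arccos(0.1576)=1.4125;  θ3=γ+ψ≈0.4366

θ₁ = 0.1750, θ₂ = 0.0872, θ₃ = 0.4366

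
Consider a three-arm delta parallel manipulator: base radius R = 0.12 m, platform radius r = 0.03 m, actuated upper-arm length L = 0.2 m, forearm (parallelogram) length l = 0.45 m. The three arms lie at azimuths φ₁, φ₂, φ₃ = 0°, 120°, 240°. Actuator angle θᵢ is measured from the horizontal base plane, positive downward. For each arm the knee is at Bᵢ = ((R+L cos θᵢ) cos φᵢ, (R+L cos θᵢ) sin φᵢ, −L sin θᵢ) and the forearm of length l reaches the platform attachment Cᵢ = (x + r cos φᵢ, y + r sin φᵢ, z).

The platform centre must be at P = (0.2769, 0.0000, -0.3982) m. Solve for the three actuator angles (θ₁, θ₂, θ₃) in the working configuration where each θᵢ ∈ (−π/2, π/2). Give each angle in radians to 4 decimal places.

arm 1 (φ=0.0°): x'=0.2769, y'=0.0000
  e−x'=-0.1869;  (l²−L²−(e−x')²−y'²−z²)/2L = -0.0775
  γ=atan2(-0.3982,-0.1869)=-2.0096;  ψ=arccos(-0.1762)=1.7479;  θ1=γ+ψ≈-0.2618
φ2=120.0° → target in arm frame (-0.1384, -0.2398)
  e−x'=0.2284;  (l²−L²−(e−x')²−y'²−z²)/2L = -0.2644
  θ2 = atan2(B,A) + arccos(C/0.4591) = 1.1346
φ3=240.0° → target in arm frame (-0.1385, 0.2398)
  A cos θ + B sin θ = C:  0.2285·cos θ + -0.3982·sin θ = -0.2644
  √(A²+B²)=0.4591;  θ3 = -1.0499+2.1845 ≈ 1.1346

θ₁ = -0.2618, θ₂ = 1.1346, θ₃ = 1.1346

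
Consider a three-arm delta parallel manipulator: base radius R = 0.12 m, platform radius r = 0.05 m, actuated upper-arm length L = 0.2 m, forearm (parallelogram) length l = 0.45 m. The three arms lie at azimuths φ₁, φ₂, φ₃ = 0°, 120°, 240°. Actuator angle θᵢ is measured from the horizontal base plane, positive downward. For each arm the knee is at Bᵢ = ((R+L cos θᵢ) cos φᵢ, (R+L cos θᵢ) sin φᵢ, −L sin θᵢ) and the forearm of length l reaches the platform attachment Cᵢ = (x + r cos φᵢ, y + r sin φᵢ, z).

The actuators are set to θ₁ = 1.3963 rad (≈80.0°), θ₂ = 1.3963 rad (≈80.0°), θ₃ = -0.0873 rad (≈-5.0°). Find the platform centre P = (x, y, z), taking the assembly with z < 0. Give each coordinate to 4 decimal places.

arm 1 at φ=0.0°: e+L cos θ1 = 0.1047;  O1 = (0.1047, 0.0000, -0.1970)
arm 2 at φ=120.0°: e+L cos θ2 = 0.1047;  O2 = (-0.0524, 0.0907, -0.1970)
φ3=240.0°: virtual centre (-0.1346, -0.2332, 0.0174), radius l
|O₂|²−|O₁|² = 0.0000;  |O₃|²−|O₁|² = 0.0230
[-0.3142 0.1814 0.0000]·P = 0.0000;  [-0.4787 -0.4663 0.4288]·P = 0.0230
Cramer: x(z) = -0.0179+0.3333z;  y(z) = -0.0310+0.5774z
quadratic in z: (1.4444)z²+(0.2764)z+(-0.1477)=0, √Δ=0.9643 → z ∈ {-0.4294, 0.2381}; z = -0.4294 (taking z<0)
x = -0.1611, y = -0.2790

(-0.1611, -0.2790, -0.4294)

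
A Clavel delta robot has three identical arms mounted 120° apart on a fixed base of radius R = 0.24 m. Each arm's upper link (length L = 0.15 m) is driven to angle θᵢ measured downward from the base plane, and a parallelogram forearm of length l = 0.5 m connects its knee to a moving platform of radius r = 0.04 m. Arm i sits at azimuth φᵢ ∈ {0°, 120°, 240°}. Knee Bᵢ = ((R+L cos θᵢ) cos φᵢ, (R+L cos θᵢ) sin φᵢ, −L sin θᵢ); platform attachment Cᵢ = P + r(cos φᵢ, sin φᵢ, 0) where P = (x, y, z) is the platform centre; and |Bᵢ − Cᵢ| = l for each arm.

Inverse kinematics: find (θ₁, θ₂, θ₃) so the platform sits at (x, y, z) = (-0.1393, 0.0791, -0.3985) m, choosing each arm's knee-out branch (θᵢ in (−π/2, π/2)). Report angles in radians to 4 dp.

θ₁ = 1.0475, θ₂ = -0.3488, θ₃ = 0.4367

φ1=0.0° → target in arm frame (-0.1393, 0.0791)
  A=0.3393, B=-0.3985, C=(l²−L²−A²−y'²−z²)/(2L)=-0.1756
  √(A²+B²)=0.5234;  θ1 = -0.8655+1.9130 ≈ 1.0475
φ2=120.0° → target in arm frame (0.1382, 0.0811)
  A cos θ + B sin θ = C:  0.0618·cos θ + -0.3985·sin θ = 0.1943
  γ=atan2(-0.3985,0.0618)=-1.4168;  ψ=arccos(0.4819)=1.0680;  θ2=γ+ψ≈-0.3488
φ3=240.0° → target in arm frame (0.0011, -0.1602)
  A cos θ + B sin θ = C:  0.1989·cos θ + -0.3985·sin θ = 0.0117
  γ=atan2(-0.3985,0.1989)=-1.1079;  ψ=arccos(0.0262)=1.5446;  θ3=γ+ψ≈0.4367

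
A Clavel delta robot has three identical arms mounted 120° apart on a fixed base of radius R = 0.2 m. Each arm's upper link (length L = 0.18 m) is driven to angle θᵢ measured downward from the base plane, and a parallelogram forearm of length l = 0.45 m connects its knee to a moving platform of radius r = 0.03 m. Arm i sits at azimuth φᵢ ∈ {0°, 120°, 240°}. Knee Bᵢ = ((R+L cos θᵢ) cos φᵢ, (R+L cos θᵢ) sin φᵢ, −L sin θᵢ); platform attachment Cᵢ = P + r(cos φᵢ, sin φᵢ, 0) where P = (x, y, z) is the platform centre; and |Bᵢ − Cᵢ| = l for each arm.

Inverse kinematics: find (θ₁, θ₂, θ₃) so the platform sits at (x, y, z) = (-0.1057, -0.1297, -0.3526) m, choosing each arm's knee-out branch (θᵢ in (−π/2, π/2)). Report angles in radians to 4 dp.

θ₁ = 0.9600, θ₂ = 0.7854, θ₃ = -0.3490

φ1=0.0° → target in arm frame (-0.1057, -0.1297)
  A cos θ + B sin θ = C:  0.2757·cos θ + -0.3526·sin θ = -0.1307
  √(A²+B²)=0.4476;  θ1 = -0.9072+1.8672 ≈ 0.9600
rotate P by −φ2: (-0.0595, 0.1564, -0.3526)
  A cos θ + B sin θ = C:  0.2295·cos θ + -0.3526·sin θ = -0.0871
  γ=atan2(-0.3526,0.2295)=-0.9939;  ψ=arccos(-0.2069)=1.7793;  θ2=γ+ψ≈0.7854
rotate P by −φ3: (0.1652, -0.0267, -0.3526)
  A cos θ + B sin θ = C:  0.0048·cos θ + -0.3526·sin θ = 0.1251
  θ3 = atan2(B,A) + arccos(C/0.3526) = -0.3490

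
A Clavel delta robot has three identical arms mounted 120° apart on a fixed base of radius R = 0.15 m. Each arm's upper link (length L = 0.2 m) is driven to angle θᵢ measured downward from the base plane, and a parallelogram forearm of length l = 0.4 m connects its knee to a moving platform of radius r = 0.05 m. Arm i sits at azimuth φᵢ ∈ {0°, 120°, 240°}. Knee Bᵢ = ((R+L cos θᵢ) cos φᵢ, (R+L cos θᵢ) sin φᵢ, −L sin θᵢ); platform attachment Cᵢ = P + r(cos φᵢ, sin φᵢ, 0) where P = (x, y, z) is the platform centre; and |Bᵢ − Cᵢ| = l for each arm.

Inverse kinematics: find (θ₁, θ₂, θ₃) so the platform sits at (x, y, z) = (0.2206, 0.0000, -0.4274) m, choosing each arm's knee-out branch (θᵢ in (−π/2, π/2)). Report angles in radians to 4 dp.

θ₁ = 0.1747, θ₂ = 1.3093, θ₃ = 1.3093

φ1=0.0° → target in arm frame (0.2206, 0.0000)
  e−x'=-0.1206;  (l²−L²−(e−x')²−y'²−z²)/2L = -0.1930
  θ1 = atan2(B,A) + arccos(C/0.4441) = 0.1747
φ2=120.0° → target in arm frame (-0.1103, -0.1910)
  A=0.2103, B=-0.4274, C=(l²−L²−A²−y'²−z²)/(2L)=-0.3585
  γ=atan2(-0.4274,0.2103)=-1.1135;  ψ=arccos(-0.7526)=2.4228;  θ2=γ+ψ≈1.3093
rotate P by −φ3: (-0.1103, 0.1910, -0.4274)
  A cos θ + B sin θ = C:  0.2103·cos θ + -0.4274·sin θ = -0.3585
  √(A²+B²)=0.4763;  θ3 = -1.1135+2.4228 ≈ 1.3093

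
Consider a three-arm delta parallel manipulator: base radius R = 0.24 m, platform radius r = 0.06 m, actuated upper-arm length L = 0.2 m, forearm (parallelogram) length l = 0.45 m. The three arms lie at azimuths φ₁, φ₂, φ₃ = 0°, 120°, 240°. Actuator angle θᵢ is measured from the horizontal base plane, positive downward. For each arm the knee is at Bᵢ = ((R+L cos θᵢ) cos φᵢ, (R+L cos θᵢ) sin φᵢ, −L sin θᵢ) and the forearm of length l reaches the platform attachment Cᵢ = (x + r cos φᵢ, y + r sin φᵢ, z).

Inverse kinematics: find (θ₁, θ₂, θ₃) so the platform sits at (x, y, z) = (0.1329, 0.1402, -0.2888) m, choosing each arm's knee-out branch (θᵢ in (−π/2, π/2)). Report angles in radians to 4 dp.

φ1=0.0° → target in arm frame (0.1329, 0.1402)
  A cos θ + B sin θ = C:  0.0471·cos θ + -0.2888·sin θ = 0.1431
  γ=atan2(-0.2888,0.0471)=-1.4091;  ψ=arccos(0.4889)=1.0600;  θ1=γ+ψ≈-0.3491
φ2=120.0° → target in arm frame (0.0550, -0.1852)
  A cos θ + B sin θ = C:  0.1250·cos θ + -0.2888·sin θ = 0.0729
  γ=atan2(-0.2888,0.1250)=-1.1622;  ψ=arccos(0.2317)=1.3370;  θ2=γ+ψ≈0.1748
φ3=240.0° → target in arm frame (-0.1879, 0.0450)
  A=0.3679, B=-0.2888, C=(l²−L²−A²−y'²−z²)/(2L)=-0.1456
  γ=atan2(-0.2888,0.3679)=-0.6656;  ψ=arccos(-0.3114)=1.8875;  θ3=γ+ψ≈1.2219

θ₁ = -0.3491, θ₂ = 0.1748, θ₃ = 1.2219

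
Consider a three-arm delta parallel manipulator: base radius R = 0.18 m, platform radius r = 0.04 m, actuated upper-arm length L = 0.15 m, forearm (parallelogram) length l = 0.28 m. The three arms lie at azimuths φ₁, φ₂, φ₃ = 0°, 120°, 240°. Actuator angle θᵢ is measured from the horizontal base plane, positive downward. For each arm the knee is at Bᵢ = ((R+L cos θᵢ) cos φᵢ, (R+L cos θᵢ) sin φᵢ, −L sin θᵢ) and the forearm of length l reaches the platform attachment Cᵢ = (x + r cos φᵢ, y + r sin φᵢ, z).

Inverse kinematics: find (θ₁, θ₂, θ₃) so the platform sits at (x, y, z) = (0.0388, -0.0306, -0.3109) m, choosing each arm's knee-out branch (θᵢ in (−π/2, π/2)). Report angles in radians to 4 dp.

arm 1 (φ=0.0°): x'=0.0388, y'=-0.0306
  e−x'=0.1012;  (l²−L²−(e−x')²−y'²−z²)/2L = -0.1731
  θ1 = atan2(B,A) + arccos(C/0.3270) = 0.8727
φ2=120.0° → target in arm frame (-0.0459, -0.0183)
  A cos θ + B sin θ = C:  0.1859·cos θ + -0.3109·sin θ = -0.2522
  γ=atan2(-0.3109,0.1859)=-1.0319;  ψ=arccos(-0.6962)=2.3408;  θ2=γ+ψ≈1.3089
φ3=240.0° → target in arm frame (0.0071, 0.0489)
  e−x'=0.1329;  (l²−L²−(e−x')²−y'²−z²)/2L = -0.2027
  θ3 = atan2(B,A) + arccos(C/0.3381) = 1.0469

θ₁ = 0.8727, θ₂ = 1.3089, θ₃ = 1.0469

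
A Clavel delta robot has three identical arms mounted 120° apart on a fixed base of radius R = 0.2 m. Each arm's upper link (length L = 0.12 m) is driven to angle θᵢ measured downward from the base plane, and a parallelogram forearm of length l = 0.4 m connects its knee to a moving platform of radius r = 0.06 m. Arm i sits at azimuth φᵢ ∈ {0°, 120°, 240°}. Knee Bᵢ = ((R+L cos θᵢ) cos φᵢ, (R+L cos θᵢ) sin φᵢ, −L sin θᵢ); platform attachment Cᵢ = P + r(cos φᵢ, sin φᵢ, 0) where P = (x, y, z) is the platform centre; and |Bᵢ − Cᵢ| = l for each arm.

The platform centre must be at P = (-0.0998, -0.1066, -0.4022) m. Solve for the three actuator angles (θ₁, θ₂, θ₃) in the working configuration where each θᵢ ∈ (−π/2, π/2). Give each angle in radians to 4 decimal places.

θ₁ = 1.3958, θ₂ = 1.1343, θ₃ = 0.1743

arm 1 (φ=0.0°): x'=-0.0998, y'=-0.1066
  A=0.2398, B=-0.4022, C=(l²−L²−A²−y'²−z²)/(2L)=-0.3543
  θ1 = atan2(B,A) + arccos(C/0.4683) = 1.3958
rotate P by −φ2: (-0.0424, 0.1397, -0.4022)
  A cos θ + B sin θ = C:  0.1824·cos θ + -0.4022·sin θ = -0.2874
  γ=atan2(-0.4022,0.1824)=-1.1450;  ψ=arccos(-0.6507)=2.2793;  θ2=γ+ψ≈1.1343
arm 3 (φ=240.0°): x'=0.1422, y'=-0.0331
  e−x'=-0.0022;  (l²−L²−(e−x')²−y'²−z²)/2L = -0.0719
  θ3 = atan2(B,A) + arccos(C/0.4022) = 0.1743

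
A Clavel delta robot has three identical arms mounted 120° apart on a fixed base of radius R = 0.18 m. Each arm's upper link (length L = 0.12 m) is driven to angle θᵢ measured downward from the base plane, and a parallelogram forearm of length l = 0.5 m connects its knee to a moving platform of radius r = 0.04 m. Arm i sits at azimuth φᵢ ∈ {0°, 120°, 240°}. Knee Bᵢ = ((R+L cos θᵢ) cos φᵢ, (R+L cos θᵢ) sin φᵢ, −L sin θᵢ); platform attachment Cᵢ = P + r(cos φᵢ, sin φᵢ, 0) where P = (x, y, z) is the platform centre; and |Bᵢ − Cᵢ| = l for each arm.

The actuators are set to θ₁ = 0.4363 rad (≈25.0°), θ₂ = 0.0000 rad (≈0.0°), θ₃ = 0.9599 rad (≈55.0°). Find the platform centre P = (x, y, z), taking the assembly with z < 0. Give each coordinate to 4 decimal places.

arm 1 at φ=0.0°: (R−r)+L cos θ1 = 0.2488;  centre 1 = (0.2488, 0.0000, -0.0507)
φ2=120.0°: virtual centre (-0.1300, 0.2252, 0.0000), radius l
centre 3 = (0.2088·cos240.0°, 0.2088·sin240.0°, -0.0983) = (-0.1044, -0.1809, -0.0983)
subtract pairs → two planes through P
linear system: -0.7575x+0.4503y = 0.0031−0.1014z; -0.7063x+-0.3617y = -0.0112−-0.0952z
Cramer: x(z) = 0.0066-0.0104z;  y(z) = 0.0181-0.2428z
into |P−centre ₁|² = l²: 1.0590z² + 0.0977z + -0.1885 = 0;  Δ = 0.8079;  z = -0.4705 or 0.3782 → z<0 root = -0.4705
x = 0.0115, y = 0.1323

(0.0115, 0.1323, -0.4705)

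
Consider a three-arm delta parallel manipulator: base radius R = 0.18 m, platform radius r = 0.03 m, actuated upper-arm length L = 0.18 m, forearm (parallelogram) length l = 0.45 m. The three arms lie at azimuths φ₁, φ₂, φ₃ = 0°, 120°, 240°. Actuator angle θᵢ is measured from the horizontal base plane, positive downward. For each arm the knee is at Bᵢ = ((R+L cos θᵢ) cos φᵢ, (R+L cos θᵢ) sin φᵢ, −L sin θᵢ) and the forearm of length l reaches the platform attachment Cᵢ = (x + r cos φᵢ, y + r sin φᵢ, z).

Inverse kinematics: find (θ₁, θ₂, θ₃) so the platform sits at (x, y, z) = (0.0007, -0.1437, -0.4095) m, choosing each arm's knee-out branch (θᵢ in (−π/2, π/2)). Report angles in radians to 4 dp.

arm 1 (φ=0.0°): x'=0.0007, y'=-0.1437
  A cos θ + B sin θ = C:  0.1493·cos θ + -0.4095·sin θ = -0.1126
  γ=atan2(-0.4095,0.1493)=-1.2212;  ψ=arccos(-0.2583)=1.8321;  θ1=γ+ψ≈0.6109
φ2=120.0° → target in arm frame (-0.1248, 0.0712)
  A=0.2748, B=-0.4095, C=(l²−L²−A²−y'²−z²)/(2L)=-0.2172
  θ2 = atan2(B,A) + arccos(C/0.4932) = 1.0470
φ3=240.0° → target in arm frame (0.1241, 0.0725)
  e−x'=0.0259;  (l²−L²−(e−x')²−y'²−z²)/2L = -0.0098
  γ=atan2(-0.4095,0.0259)=-1.5076;  ψ=arccos(-0.0238)=1.5946;  θ3=γ+ψ≈0.0869

θ₁ = 0.6109, θ₂ = 1.0470, θ₃ = 0.0869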